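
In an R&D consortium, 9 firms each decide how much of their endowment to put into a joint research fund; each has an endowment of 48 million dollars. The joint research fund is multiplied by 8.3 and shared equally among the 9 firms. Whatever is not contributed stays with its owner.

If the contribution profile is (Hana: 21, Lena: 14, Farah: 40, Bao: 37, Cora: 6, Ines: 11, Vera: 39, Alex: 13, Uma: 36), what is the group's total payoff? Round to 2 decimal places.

Total contributed: 21 + 14 + 40 + 37 + 6 + 11 + 39 + 13 + 36 = 217; total kept: 9 × 48 − 217 = 215.
The joint research fund pays out 8.3 × 217 = 1801.10 in aggregate.
Group total = 215 + 1801.10 = 2016.10.

2016.10 million dollars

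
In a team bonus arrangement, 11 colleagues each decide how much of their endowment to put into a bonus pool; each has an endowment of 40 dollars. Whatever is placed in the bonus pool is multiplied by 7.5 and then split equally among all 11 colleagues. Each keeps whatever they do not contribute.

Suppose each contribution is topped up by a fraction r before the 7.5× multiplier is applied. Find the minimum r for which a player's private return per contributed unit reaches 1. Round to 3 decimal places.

0.467

With matching at rate r, one contributed unit becomes (1 + r) in the bonus pool and returns 7.5 × (1 + r) / 11 to the contributor.
Setting this equal to 1: 1 + r = 11/7.5 = 1.4667.
So the minimum matching rate is r = 1.4667 − 1 = 0.467.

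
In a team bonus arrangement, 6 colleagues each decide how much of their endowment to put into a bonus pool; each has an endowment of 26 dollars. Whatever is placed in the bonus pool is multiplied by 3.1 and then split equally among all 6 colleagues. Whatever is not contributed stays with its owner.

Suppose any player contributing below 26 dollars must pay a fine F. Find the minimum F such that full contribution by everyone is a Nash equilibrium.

12.57 dollars

Given the others contribute fully, the best deviation is to contribute 0 (any partial contribution still incurs the fine and gives up units whose private return 0.5167 is below 1).
Deviating from 26 to 0 saves 26 dollars but forfeits the deviator's share of the drop in the bonus pool: 3.1/6 × 26 = 13.43.
So the deviation gain is 26 − 13.43 = 12.57, and the fine must be at least 12.57 dollars to wipe it out.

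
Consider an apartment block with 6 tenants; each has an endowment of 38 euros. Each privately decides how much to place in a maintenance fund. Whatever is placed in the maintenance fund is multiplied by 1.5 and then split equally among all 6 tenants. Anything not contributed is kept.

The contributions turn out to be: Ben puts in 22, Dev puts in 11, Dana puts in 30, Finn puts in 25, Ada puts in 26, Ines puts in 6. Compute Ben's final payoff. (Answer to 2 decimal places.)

46.00 euros

Total contributed: 22 + 11 + 30 + 25 + 26 + 6 = 120.
Each receives 1.5 × 120 / 6 = 30.00 from the maintenance fund.
Ben keeps 38 − 22 = 16, so Ben's payoff is 16 + 30.00 = 46.00.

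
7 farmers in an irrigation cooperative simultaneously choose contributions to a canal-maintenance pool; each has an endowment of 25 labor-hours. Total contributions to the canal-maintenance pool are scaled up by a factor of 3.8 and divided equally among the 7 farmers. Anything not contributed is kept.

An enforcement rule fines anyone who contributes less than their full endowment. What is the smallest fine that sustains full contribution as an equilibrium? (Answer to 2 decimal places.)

11.43 labor-hours

Given the others contribute fully, the best deviation is to contribute 0 (any partial contribution still incurs the fine and gives up units whose private return 0.5429 is below 1).
Deviating from 25 to 0 saves 25 labor-hours but forfeits the deviator's share of the drop in the canal-maintenance pool: 3.8/7 × 25 = 13.57.
So the deviation gain is 25 − 13.57 = 11.43, and the fine must be at least 11.43 labor-hours to wipe it out.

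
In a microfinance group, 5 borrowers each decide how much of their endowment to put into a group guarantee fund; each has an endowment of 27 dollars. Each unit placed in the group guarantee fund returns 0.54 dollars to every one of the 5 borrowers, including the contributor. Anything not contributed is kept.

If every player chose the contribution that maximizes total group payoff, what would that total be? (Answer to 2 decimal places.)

364.50 dollars

Each contributed unit returns 2.700 to the group as a whole (0.54 to each of 5 players), which exceeds 1, so the social optimum is full contribution: group total = 2.700 × 135 = 364.50.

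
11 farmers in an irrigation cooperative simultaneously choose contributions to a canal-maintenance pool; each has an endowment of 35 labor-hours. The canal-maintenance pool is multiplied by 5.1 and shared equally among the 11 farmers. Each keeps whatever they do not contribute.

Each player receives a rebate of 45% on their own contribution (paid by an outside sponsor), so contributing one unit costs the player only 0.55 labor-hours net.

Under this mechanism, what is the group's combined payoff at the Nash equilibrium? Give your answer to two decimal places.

385.00 labor-hours

The effective private return is (5.1/11) / 0.55 = 0.8430, which is still under 1, so the mechanism doesn't change anyone's dominant strategy: zero contribution.
Everyone keeps their endowment and the group total is 11 × 35 = 385.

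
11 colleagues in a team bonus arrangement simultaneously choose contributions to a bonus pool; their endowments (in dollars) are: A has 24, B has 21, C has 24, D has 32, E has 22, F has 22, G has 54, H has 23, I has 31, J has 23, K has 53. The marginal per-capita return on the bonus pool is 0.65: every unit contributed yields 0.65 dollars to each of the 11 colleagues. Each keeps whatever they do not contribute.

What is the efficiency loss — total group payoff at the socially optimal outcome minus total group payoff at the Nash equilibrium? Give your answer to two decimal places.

The private return per contributed unit is 0.65 < 1 for everyone, so the Nash equilibrium is zero contribution and the group total is Σ E_j = 24 + 21 + 24 + 32 + 22 + 22 + 54 + 23 + 31 + 23 + 53 = 329.
Each contributed unit returns 7.150 to the group, so the social optimum is full contribution by everyone: group total = 7.150 × 329 = 2352.35.
Efficiency loss = (7.150 − 1) × 329 = 2023.35.

2023.35 dollars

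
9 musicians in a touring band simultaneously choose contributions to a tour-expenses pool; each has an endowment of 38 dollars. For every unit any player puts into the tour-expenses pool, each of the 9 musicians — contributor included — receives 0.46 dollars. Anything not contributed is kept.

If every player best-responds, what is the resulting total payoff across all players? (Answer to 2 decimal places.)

The private return per contributed unit is 0.46 < 1, so contributing 0 is dominant for every player. At the Nash equilibrium everyone keeps their 38, and the group total is 9 × 38 = 342.

342.00 dollars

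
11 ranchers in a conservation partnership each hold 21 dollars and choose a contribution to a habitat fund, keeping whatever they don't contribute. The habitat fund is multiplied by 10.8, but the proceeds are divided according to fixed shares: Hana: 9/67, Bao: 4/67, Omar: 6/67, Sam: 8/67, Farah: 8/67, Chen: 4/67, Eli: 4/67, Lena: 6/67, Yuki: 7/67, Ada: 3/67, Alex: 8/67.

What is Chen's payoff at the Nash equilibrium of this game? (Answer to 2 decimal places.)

88.70 dollars

For player j, contributing a unit is worthwhile iff 10.8 × (j's share) ≥ 1, i.e. iff j's share is at least 0.0926.
The shares above 0.0926 belong to Hana, Sam, Farah, Yuki and Alex, contributing 21 each; the remaining 6 contribute 0. Total contributed: 105.
Chen keeps 21 and receives 10.8 × 105 × 4/67 = 67.70 from the habitat fund, for a payoff of 88.70.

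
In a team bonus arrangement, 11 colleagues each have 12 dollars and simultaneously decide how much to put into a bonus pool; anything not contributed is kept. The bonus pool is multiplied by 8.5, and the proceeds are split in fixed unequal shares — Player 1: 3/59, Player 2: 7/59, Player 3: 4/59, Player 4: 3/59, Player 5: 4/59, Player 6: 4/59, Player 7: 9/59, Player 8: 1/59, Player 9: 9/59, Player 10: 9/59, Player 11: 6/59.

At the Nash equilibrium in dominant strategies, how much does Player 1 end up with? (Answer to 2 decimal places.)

32.75 dollars

For player j, contributing a unit is worthwhile iff 8.5 × (j's share) ≥ 1, i.e. iff j's share is at least 0.1176.
The shares above 0.1176 belong to Player 2, Player 7, Player 9 and Player 10, contributing 12 each; the remaining 7 contribute 0. Total contributed: 48.
Player 1 keeps 12 and receives 8.5 × 48 × 3/59 = 20.75 from the bonus pool, for a payoff of 32.75.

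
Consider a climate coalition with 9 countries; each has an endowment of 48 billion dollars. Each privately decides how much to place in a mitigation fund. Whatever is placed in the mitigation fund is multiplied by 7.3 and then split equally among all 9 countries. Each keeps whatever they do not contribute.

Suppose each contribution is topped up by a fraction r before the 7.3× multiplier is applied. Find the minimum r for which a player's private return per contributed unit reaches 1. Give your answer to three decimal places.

0.233

With matching at rate r, one contributed unit becomes (1 + r) in the mitigation fund and returns 7.3 × (1 + r) / 9 to the contributor.
Setting this equal to 1: 1 + r = 9/7.3 = 1.2329.
So the minimum matching rate is r = 1.2329 − 1 = 0.233.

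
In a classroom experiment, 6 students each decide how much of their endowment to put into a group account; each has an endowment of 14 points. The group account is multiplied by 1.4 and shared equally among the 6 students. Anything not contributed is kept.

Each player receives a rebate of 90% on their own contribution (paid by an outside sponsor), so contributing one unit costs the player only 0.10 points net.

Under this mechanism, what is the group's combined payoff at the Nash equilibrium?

193.20 points

With the mechanism, a contributed unit returns (1.4/6) / 0.10 = 2.3333 per unit of net cost to the contributor — now above 1 — so contributing fully is weakly dominant for every player.
So the Nash equilibrium is full contribution by all 6; the group earns 6 × (14 × 0.90 + 1.4 × 14) = 193.20.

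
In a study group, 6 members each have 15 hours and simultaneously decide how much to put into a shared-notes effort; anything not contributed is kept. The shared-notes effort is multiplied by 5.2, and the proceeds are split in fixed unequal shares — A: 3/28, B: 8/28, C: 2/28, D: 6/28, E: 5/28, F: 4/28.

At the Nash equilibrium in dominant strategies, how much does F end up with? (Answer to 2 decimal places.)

Each unit j contributes comes back to j as 5.2 × (j's share), so j prefers to contribute only if that share exceeds 1/5.2 = 0.1923; otherwise keeping the unit dominates.
B and D are above the threshold, contributing 15 each; the remaining 4 contribute 0. Total contributed: 30.
F keeps 15 and receives 5.2 × 30 × 4/28 = 22.29 from the shared-notes effort, for a payoff of 37.29.

37.29 hours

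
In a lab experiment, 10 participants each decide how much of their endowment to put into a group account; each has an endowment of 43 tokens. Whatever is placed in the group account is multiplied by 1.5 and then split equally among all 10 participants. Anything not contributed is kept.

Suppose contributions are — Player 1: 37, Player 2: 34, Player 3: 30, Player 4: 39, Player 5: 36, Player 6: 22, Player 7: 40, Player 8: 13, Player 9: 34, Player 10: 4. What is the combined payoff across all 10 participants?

Total contributed: 37 + 34 + 30 + 39 + 36 + 22 + 40 + 13 + 34 + 4 = 289; total kept: 10 × 43 − 289 = 141.
The group account pays out 1.5 × 289 = 433.50 in aggregate.
Group total = 141 + 433.50 = 574.50.

574.50 tokens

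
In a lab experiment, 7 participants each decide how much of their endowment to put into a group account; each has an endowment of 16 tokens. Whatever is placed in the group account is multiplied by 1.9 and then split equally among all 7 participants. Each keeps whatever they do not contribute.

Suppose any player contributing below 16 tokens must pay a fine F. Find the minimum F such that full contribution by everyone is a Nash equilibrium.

11.66 tokens

Given the others contribute fully, the best deviation is to contribute 0 (any partial contribution still incurs the fine and gives up units whose private return 0.2714 is below 1).
Deviating from 16 to 0 saves 16 tokens but forfeits the deviator's share of the drop in the group account: 1.9/7 × 16 = 4.34.
So the deviation gain is 16 − 4.34 = 11.66, and the fine must be at least 11.66 tokens to wipe it out.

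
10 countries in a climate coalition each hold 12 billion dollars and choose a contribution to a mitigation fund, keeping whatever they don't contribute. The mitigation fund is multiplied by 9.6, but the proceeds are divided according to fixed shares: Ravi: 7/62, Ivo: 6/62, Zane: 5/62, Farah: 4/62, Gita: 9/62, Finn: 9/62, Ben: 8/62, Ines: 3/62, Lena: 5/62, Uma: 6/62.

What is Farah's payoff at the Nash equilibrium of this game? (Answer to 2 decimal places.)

41.73 billion dollars

A player with share s gets back 9.6·s per unit contributed, so full contribution is dominant for anyone with s > 1/9.6 = 0.1042 and zero contribution is dominant for anyone below.
The shares above 0.1042 belong to Ravi, Gita, Finn and Ben, contributing 12 each; the remaining 6 contribute 0. Total contributed: 48.
Farah keeps 12 and receives 9.6 × 48 × 4/62 = 29.73 from the mitigation fund, for a payoff of 41.73.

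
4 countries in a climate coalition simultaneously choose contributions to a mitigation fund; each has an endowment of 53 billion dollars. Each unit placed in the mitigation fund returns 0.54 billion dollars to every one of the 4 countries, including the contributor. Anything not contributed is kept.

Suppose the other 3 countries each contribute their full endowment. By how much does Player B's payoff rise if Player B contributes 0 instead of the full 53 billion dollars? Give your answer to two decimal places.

Switching from a contribution of 53 to 0 lets Player B keep an extra 53 billion dollars, but lowers the mitigation fund by 53, which costs Player B their own share of that drop: 0.54 × 53 = 28.62.
Net gain = 53 − 28.62 = 24.38. The private return per contributed unit (0.54) is below 1, so free-riding is indeed the best response regardless of what the others do.

24.38 billion dollars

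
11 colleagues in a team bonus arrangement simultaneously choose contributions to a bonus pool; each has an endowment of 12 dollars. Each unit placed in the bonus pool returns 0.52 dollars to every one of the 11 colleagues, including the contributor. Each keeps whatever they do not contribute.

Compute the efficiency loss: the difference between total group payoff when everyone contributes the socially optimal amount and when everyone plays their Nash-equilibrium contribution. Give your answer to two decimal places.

The private return per contributed unit is 0.52 < 1, so contributing 0 is dominant for every player. At the Nash equilibrium everyone keeps their 12, and the group total is 11 × 12 = 132.
Each contributed unit returns 5.720 to the group as a whole (0.52 to each of 11 players), which exceeds 1, so the social optimum is full contribution: group total = 5.720 × 132 = 755.04.
Efficiency loss = 755.04 − 132 = 623.04.

623.04 dollars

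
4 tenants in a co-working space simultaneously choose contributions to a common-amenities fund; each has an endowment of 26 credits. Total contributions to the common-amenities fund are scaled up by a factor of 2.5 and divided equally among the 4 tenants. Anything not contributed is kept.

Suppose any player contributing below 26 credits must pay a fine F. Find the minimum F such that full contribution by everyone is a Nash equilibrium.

9.75 credits

Given the others contribute fully, the best deviation is to contribute 0 (any partial contribution still incurs the fine and gives up units whose private return 0.6250 is below 1).
Deviating from 26 to 0 saves 26 credits but forfeits the deviator's share of the drop in the common-amenities fund: 2.5/4 × 26 = 16.25.
So the deviation gain is 26 − 16.25 = 9.75, and the fine must be at least 9.75 credits to wipe it out.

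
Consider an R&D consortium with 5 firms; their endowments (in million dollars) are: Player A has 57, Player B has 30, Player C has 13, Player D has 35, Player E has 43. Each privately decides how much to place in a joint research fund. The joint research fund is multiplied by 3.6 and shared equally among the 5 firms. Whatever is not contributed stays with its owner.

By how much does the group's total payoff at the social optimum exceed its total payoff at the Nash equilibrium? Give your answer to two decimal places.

462.80 million dollars

The private return per contributed unit is 3.6/5 = 0.7200 < 1 for every player regardless of endowment, so the Nash equilibrium is zero contribution and the group total is Σ E_j = 57 + 30 + 13 + 35 + 43 = 178.
Each contributed unit returns 3.600 to the group, so the social optimum is full contribution by everyone: group total = 3.600 × 178 = 640.80.
Efficiency loss = (3.600 − 1) × 178 = 462.80.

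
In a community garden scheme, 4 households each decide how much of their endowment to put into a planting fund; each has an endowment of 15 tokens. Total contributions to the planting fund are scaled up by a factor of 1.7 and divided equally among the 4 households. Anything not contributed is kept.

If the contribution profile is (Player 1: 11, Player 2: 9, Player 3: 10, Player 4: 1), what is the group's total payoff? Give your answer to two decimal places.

Total contributed: 11 + 9 + 10 + 1 = 31; total kept: 4 × 15 − 31 = 29.
The planting fund pays out 1.7 × 31 = 52.70 in aggregate.
Group total = 29 + 52.70 = 81.70.

81.70 tokens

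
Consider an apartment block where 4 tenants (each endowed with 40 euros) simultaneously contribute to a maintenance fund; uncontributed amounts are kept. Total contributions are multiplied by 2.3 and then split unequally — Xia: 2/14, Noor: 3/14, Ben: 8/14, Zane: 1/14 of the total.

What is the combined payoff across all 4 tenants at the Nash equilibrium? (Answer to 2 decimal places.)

212.00 euros

Each unit j contributes comes back to j as 2.3 × (j's share), so j prefers to contribute only if that share exceeds 1/2.3 = 0.4348; otherwise keeping the unit dominates.
Ben alone (share 8/14) is above the threshold, contributing 40; the remaining 3 contribute 0. Total contributed: 40.
The maintenance fund pays out 2.3 × 40 = 92.00 in total (split across the unequal shares, but the aggregate is all that matters for the group sum).
The 3 free-riders keep 40 each, adding 120. Group total = 120 + 92.00 = 212.00.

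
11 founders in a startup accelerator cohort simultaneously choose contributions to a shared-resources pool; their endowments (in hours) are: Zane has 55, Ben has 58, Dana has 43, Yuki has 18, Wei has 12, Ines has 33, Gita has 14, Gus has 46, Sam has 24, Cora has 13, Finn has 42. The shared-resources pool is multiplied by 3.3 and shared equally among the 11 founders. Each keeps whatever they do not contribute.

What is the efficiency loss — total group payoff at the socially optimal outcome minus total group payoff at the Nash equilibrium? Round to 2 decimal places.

The private return per contributed unit is 3.3/11 = 0.3000 < 1 for every player regardless of endowment, so the Nash equilibrium is zero contribution and the group total is Σ E_j = 55 + 58 + 43 + 18 + 12 + 33 + 14 + 46 + 24 + 13 + 42 = 358.
Each contributed unit returns 3.300 to the group, so the social optimum is full contribution by everyone: group total = 3.300 × 358 = 1181.40.
Efficiency loss = (3.300 − 1) × 358 = 823.40.

823.40 hours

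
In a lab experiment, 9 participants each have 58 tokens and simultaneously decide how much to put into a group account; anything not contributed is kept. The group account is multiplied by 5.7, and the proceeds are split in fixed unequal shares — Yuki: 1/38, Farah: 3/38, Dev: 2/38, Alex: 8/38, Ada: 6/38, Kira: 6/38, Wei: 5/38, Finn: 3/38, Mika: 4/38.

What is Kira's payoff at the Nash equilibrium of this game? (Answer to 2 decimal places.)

For player j, contributing a unit is worthwhile iff 5.7 × (j's share) ≥ 1, i.e. iff j's share is at least 0.1754.
Alex alone (share 8/38) is above the threshold, contributing 58; the remaining 8 contribute 0. Total contributed: 58.
Kira keeps 58 and receives 5.7 × 58 × 6/38 = 52.20 from the group account, for a payoff of 110.20.

110.20 tokens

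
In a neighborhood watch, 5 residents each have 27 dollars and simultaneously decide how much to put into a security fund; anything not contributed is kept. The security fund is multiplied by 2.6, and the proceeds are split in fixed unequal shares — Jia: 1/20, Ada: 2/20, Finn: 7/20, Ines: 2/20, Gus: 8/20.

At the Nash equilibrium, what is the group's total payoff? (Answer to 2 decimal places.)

178.20 dollars

Each unit j contributes comes back to j as 2.6 × (j's share), so j prefers to contribute only if that share exceeds 1/2.6 = 0.3846; otherwise keeping the unit dominates.
Gus alone (share 8/20) is above the threshold, contributing 27; the remaining 4 contribute 0. Total contributed: 27.
The security fund pays out 2.6 × 27 = 70.20 in total (split across the unequal shares, but the aggregate is all that matters for the group sum).
The 4 free-riders keep 27 each, adding 108. Group total = 108 + 70.20 = 178.20.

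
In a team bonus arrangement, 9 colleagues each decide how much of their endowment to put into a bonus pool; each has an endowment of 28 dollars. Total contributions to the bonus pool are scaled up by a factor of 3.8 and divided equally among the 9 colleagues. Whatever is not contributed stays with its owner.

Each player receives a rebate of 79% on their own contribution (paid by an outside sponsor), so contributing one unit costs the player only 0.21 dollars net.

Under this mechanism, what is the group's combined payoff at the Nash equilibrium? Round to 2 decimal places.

The effective private return per unit is now (3.8/9) / 0.21 = 2.0106 > 1, so every player's dominant strategy flips to full contribution.
So the Nash equilibrium is full contribution by all 9; the group earns 9 × (28 × 0.79 + 3.8 × 28) = 1156.68.

1156.68 dollars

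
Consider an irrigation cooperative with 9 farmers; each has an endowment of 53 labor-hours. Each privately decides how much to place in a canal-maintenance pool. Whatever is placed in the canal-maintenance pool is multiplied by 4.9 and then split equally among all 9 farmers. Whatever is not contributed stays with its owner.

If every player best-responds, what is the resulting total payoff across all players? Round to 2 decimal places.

477.00 labor-hours

Each contributed unit returns 4.9/9 = 0.5444 to its contributor — below 1 — so contributing 0 is dominant for every player. At the Nash equilibrium everyone keeps their 53, and the group total is 9 × 53 = 477.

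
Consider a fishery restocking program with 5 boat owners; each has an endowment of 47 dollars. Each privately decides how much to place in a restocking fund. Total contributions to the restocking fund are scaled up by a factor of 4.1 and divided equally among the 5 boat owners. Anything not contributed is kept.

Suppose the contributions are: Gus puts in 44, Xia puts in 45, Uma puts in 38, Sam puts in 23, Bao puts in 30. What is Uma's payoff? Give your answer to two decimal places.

Total contributed: 44 + 45 + 38 + 23 + 30 = 180.
Each receives 4.1 × 180 / 5 = 147.60 from the restocking fund.
Uma keeps 47 − 38 = 9, so Uma's payoff is 9 + 147.60 = 156.60.

156.60 dollars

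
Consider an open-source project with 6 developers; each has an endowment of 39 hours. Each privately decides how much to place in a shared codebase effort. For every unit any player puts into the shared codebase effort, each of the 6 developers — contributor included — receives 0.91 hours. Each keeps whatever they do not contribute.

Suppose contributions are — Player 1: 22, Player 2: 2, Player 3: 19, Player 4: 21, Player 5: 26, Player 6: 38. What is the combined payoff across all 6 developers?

804.88 hours

Total contributed: 22 + 2 + 19 + 21 + 26 + 38 = 128; total kept: 6 × 39 − 128 = 106.
The shared codebase effort pays out 0.91 × 6 × 128 = 698.88 in aggregate.
Group total = 106 + 698.88 = 804.88.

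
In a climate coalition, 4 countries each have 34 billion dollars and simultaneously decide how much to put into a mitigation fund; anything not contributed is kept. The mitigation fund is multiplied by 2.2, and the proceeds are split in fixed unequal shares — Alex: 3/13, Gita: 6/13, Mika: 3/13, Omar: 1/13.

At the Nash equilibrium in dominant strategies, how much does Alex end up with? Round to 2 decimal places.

51.26 billion dollars

A player with share s gets back 2.2·s per unit contributed, so full contribution is dominant for anyone with s > 1/2.2 = 0.4545 and zero contribution is dominant for anyone below.
Gita alone (share 6/13) is above the threshold, contributing 34; the remaining 3 contribute 0. Total contributed: 34.
Alex keeps 34 and receives 2.2 × 34 × 3/13 = 17.26 from the mitigation fund, for a payoff of 51.26.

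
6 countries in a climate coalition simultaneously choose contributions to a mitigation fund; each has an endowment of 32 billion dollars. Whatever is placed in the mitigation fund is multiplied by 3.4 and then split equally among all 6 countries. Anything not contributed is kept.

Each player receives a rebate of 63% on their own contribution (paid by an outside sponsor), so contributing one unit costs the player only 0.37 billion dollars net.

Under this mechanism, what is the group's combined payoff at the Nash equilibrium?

The effective private return per unit is now (3.4/6) / 0.37 = 1.5315 > 1, so every player's dominant strategy flips to full contribution.
So the Nash equilibrium is full contribution by all 6; the group earns 6 × (32 × 0.63 + 3.4 × 32) = 773.76.

773.76 billion dollars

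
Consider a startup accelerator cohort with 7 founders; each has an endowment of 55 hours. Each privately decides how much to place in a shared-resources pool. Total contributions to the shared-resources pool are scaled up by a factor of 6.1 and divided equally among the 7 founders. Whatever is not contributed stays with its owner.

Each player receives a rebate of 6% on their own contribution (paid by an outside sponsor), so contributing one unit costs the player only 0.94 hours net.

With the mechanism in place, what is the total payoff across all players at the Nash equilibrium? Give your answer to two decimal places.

385.00 hours

With the mechanism, a contributed unit returns (6.1/7) / 0.94 = 0.9271 per unit of net cost — still below 1 — so contributing 0 remains dominant for every player.
At the Nash equilibrium no one contributes; group total payoff = 7 × 55 = 385.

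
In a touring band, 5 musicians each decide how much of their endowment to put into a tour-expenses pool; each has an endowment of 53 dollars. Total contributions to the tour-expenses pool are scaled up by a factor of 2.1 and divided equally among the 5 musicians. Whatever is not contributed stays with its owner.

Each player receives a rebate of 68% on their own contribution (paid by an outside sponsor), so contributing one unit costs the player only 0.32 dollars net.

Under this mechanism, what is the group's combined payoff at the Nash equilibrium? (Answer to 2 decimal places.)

736.70 dollars

The effective private return per unit is now (2.1/5) / 0.32 = 1.3125 > 1, so every player's dominant strategy flips to full contribution.
So the Nash equilibrium is full contribution by all 5; the group earns 5 × (53 × 0.68 + 2.1 × 53) = 736.70.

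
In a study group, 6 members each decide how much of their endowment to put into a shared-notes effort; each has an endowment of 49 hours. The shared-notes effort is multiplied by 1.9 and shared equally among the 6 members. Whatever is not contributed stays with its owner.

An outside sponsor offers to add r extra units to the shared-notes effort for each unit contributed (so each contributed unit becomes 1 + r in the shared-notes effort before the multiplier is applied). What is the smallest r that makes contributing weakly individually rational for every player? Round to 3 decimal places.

2.158

With matching at rate r, one contributed unit becomes (1 + r) in the shared-notes effort and returns 1.9 × (1 + r) / 6 to the contributor.
Setting this equal to 1: 1 + r = 6/1.9 = 3.1579.
So the minimum matching rate is r = 3.1579 − 1 = 2.158.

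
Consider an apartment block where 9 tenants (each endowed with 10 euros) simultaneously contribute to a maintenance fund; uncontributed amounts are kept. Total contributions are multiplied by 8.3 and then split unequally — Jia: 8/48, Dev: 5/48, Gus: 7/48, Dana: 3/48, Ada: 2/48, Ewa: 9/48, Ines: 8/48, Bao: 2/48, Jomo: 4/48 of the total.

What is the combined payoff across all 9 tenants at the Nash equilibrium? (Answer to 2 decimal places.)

Each unit j contributes comes back to j as 8.3 × (j's share), so j prefers to contribute only if that share exceeds 1/8.3 = 0.1205; otherwise keeping the unit dominates.
Jia, Gus, Ewa and Ines clear that bar, contributing 10 each; the remaining 5 contribute 0. Total contributed: 40.
The maintenance fund pays out 8.3 × 40 = 332.00 in total (split across the unequal shares, but the aggregate is all that matters for the group sum).
The 5 free-riders keep 10 each, adding 50. Group total = 50 + 332.00 = 382.00.

382.00 euros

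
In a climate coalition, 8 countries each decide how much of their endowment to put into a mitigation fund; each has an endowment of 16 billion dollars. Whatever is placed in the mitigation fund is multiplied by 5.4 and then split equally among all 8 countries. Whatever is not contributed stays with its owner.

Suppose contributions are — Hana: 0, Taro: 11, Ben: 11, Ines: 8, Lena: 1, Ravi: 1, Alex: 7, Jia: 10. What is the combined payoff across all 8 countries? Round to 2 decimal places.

Total contributed: 0 + 11 + 11 + 8 + 1 + 1 + 7 + 10 = 49; total kept: 8 × 16 − 49 = 79.
The mitigation fund pays out 5.4 × 49 = 264.60 in aggregate.
Group total = 79 + 264.60 = 343.60.

343.60 billion dollars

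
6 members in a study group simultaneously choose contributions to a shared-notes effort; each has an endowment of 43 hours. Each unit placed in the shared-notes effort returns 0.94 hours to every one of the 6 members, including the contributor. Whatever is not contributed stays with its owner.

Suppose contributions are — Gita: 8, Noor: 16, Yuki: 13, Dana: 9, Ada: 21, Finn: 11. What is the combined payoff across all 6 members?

Total contributed: 8 + 16 + 13 + 9 + 21 + 11 = 78; total kept: 6 × 43 − 78 = 180.
The shared-notes effort pays out 0.94 × 6 × 78 = 439.92 in aggregate.
Group total = 180 + 439.92 = 619.92.

619.92 hours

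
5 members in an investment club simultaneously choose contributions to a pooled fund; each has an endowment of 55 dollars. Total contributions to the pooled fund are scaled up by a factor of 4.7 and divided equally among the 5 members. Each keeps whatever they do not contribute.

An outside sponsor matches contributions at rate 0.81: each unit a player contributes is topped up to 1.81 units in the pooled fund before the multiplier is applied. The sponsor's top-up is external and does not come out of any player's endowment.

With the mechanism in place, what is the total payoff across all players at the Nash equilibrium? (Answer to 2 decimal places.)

Under the mechanism each unit contributed yields 4.7 × 1.81 / 5 = 1.7014 back to its contributor per unit of net cost, which exceeds 1, making full contribution the dominant choice for everyone.
So the Nash equilibrium is full contribution by all 5; the group earns 4.7 × 1.81 × 275 = 2339.43.

2339.43 dollars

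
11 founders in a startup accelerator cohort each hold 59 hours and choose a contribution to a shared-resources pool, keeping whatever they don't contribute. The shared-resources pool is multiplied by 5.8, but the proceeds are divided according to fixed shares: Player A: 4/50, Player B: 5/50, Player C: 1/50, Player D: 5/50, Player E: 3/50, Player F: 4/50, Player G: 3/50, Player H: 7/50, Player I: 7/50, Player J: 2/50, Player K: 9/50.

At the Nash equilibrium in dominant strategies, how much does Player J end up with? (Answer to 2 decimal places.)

72.69 hours

For player j, contributing a unit is worthwhile iff 5.8 × (j's share) ≥ 1, i.e. iff j's share is at least 0.1724.
The only share above 0.1724 is Player K's 9/50, contributing 59; the remaining 10 contribute 0. Total contributed: 59.
Player J keeps 59 and receives 5.8 × 59 × 2/50 = 13.69 from the shared-resources pool, for a payoff of 72.69.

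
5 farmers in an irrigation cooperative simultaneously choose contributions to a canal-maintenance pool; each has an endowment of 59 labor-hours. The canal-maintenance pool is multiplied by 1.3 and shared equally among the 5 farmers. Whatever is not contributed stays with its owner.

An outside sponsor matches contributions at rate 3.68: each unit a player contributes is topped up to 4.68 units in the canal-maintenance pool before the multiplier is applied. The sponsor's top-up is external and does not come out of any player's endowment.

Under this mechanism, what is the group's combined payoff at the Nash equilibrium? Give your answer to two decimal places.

With the mechanism, a contributed unit returns 1.3 × 4.68 / 5 = 1.2168 per unit of net cost to the contributor — now above 1 — so contributing fully is weakly dominant for every player.
So the Nash equilibrium is full contribution by all 5; the group earns 1.3 × 4.68 × 295 = 1794.78.

1794.78 labor-hours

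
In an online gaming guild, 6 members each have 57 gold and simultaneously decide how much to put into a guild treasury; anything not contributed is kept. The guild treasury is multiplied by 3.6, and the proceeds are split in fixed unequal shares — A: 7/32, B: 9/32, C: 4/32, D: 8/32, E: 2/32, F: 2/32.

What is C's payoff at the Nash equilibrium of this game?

82.65 gold

A player with share s gets back 3.6·s per unit contributed, so full contribution is dominant for anyone with s > 1/3.6 = 0.2778 and zero contribution is dominant for anyone below.
Only B (9/32) clears that bar, contributing 57; the remaining 5 contribute 0. Total contributed: 57.
C keeps 57 and receives 3.6 × 57 × 4/32 = 25.65 from the guild treasury, for a payoff of 82.65.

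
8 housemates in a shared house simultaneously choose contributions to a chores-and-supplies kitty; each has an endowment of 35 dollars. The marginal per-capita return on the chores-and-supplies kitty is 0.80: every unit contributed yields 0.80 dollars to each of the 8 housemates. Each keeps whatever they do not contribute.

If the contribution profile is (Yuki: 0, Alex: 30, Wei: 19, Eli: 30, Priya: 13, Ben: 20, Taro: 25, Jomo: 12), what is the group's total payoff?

1084.60 dollars

Total contributed: 0 + 30 + 19 + 30 + 13 + 20 + 25 + 12 = 149; total kept: 8 × 35 − 149 = 131.
The chores-and-supplies kitty pays out 0.80 × 8 × 149 = 953.60 in aggregate.
Group total = 131 + 953.60 = 1084.60.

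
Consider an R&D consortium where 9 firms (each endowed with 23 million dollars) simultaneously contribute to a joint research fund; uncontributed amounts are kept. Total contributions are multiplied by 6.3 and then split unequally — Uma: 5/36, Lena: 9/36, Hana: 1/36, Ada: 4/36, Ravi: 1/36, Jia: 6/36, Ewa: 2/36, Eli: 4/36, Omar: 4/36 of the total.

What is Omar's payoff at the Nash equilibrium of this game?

Player j's private return per contributed unit is 6.3 × (j's share). Contributing is weakly dominant for j when that share is at least 1/6.3 = 0.1587, and contributing 0 is dominant otherwise.
Lena and Jia are above the threshold, contributing 23 each; the remaining 7 contribute 0. Total contributed: 46.
Omar keeps 23 and receives 6.3 × 46 × 4/36 = 32.20 from the joint research fund, for a payoff of 55.20.

55.20 million dollars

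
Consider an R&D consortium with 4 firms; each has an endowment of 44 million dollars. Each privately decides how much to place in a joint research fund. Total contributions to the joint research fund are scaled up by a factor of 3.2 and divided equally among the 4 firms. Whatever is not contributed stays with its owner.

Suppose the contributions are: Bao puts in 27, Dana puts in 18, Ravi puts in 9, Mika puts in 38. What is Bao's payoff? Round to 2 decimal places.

90.60 million dollars

Total contributed: 27 + 18 + 9 + 38 = 92.
Each receives 3.2 × 92 / 4 = 73.60 from the joint research fund.
Bao keeps 44 − 27 = 17, so Bao's payoff is 17 + 73.60 = 90.60.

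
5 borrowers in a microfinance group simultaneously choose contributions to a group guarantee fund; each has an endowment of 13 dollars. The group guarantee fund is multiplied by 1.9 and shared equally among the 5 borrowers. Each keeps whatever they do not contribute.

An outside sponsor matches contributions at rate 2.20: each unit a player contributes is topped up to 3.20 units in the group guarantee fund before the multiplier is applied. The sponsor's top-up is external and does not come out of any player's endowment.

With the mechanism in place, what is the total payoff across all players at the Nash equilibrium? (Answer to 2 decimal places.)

The effective private return per unit is now 1.9 × 3.20 / 5 = 1.2160 > 1, so every player's dominant strategy flips to full contribution.
So the Nash equilibrium is full contribution by all 5; the group earns 1.9 × 3.20 × 65 = 395.20.

395.20 dollars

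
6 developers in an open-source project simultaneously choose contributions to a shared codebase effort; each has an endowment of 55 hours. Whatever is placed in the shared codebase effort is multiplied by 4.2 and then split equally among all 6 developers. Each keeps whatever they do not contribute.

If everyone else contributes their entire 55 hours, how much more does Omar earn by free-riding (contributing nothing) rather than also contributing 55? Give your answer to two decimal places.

Switching from a contribution of 55 to 0 lets Omar keep an extra 55 hours, but lowers the shared codebase effort by 55, which costs Omar their own share of that drop: 4.2/6 × 55 = 38.50.
Net gain = 55 − 38.50 = 16.50. The private return per contributed unit (0.7000) is below 1, so free-riding is indeed the best response regardless of what the others do.

16.50 hours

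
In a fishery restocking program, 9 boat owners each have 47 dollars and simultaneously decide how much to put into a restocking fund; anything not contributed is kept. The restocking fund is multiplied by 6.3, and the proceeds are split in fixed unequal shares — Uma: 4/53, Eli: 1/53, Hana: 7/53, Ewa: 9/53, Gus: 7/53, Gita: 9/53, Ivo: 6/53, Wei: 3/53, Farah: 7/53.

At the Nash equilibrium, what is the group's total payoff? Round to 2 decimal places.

A player with share s gets back 6.3·s per unit contributed, so full contribution is dominant for anyone with s > 1/6.3 = 0.1587 and zero contribution is dominant for anyone below.
The shares above 0.1587 belong to Ewa and Gita, contributing 47 each; the remaining 7 contribute 0. Total contributed: 94.
The restocking fund pays out 6.3 × 94 = 592.20 in total (split across the unequal shares, but the aggregate is all that matters for the group sum).
The 7 free-riders keep 47 each, adding 329. Group total = 329 + 592.20 = 921.20.

921.20 dollars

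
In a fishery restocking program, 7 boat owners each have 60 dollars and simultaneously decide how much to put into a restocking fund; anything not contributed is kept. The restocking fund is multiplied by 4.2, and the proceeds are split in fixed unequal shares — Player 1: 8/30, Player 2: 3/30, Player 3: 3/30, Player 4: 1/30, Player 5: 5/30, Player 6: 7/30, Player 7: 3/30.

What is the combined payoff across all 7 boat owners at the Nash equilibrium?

A player with share s gets back 4.2·s per unit contributed, so full contribution is dominant for anyone with s > 1/4.2 = 0.2381 and zero contribution is dominant for anyone below.
The only share above 0.2381 is Player 1's 8/30, contributing 60; the remaining 6 contribute 0. Total contributed: 60.
The restocking fund pays out 4.2 × 60 = 252.00 in total (split across the unequal shares, but the aggregate is all that matters for the group sum).
The 6 free-riders keep 60 each, adding 360. Group total = 360 + 252.00 = 612.00.

612.00 dollars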